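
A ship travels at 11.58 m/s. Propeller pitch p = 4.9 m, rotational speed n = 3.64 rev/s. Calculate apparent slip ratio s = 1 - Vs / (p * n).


Formula: s = 1 - Vs / (p * n)
Step 1 — p * n = 4.9 * 3.64 = 17.836
Step 2 — Vs / (p*n) = 11.58 / 17.836 = 0.649249 (6 d.p.)
Step 3 — s = 1 - 0.649249 = 0.350751

0.350751


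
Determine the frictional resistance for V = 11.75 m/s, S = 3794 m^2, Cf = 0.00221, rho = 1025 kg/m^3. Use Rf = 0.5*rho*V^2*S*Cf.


Formula: Rf = 0.5 * rho * V^2 * S * Cf
Step 1 — V^2 = 11.75^2 = 138.0625
Step 2 — 0.5 * rho * V^2 = 0.5 * 1025 * 138.0625 = 70757.03125
Step 3 — Rf = 70757.03125 * 3794 * 0.00221 ≈ 593280 N (5 s.f.)

593280 N


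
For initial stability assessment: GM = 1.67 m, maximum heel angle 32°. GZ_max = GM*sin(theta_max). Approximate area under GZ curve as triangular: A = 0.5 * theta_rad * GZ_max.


Formula: GZ_max = GM * sin(theta); Area = 0.5 * theta_rad * GZ_max
Step 1 — GZ_max = 1.67 * sin(32°) = 1.67 * 0.529919 = 0.884965 m
Step 2 — theta_rad = 32 * pi/180 = 0.558505 rad
Step 3 — Area = 0.5 * 0.558505 * 0.884965 ≈ 0.24713 m·rad (5 s.f.)

0.24713 m·rad


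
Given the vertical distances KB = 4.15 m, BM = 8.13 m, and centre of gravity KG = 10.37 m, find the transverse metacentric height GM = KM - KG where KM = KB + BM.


Formula: GM = KB + BM - KG
Step 1 — KM = KB + BM = 4.15 + 8.13 = 12.28 m
Step 2 — GM = KM - KG = 12.28 - 10.37 = 1.91 m

1.91 m


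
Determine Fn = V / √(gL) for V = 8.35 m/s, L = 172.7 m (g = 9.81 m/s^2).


Formula: Fn = V / sqrt(g * L)
Step 1 — g * L = 9.81 * 172.7 = 1694.187
Step 2 — sqrt(g * L) = sqrt(1694.187) = 41.160503
Step 3 — Fn = 8.35 / 41.160503 ≈ 0.20286 (5 s.f.)

0.20286


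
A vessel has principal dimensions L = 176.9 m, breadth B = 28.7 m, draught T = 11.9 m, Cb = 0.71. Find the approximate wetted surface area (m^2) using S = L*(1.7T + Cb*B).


Formula: S = 1.7*L*T + V/T with V = Cb*L*B*T, i.e. S = L * (1.7*T + Cb*B)
Step 1 — 1.7*T = 1.7 * 11.9 = 20.23 m
Step 2 — Cb*B = 0.71 * 28.7 = 20.377 m
Step 3 — 1.7*T + Cb*B = 20.23 + 20.377 = 40.607 m
Step 4 — S = 176.9 * 40.607 ≈ 7183.4 m^2 (5 s.f.)

7183.4 m^2


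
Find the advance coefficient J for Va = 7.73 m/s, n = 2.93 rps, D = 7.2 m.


Formula: J = Va / (n * D)
Step 1 — n * D = 2.93 * 7.2 = 21.096
Step 2 — J = 7.73 / 21.096 ≈ 0.36642 (5 s.f.)

0.36642


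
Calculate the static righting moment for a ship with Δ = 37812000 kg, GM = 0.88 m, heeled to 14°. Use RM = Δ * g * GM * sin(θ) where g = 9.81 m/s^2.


Formula: GZ = GM * sin(theta); RM = disp * g * GZ
Step 1 — GZ = 0.88 * sin(14°) = 0.88 * 0.241922 = 0.212891 m
Step 2 — RM = 37812000 * 9.81 * 0.212891 ≈ 78969000 N·m (5 s.f.)

78969000 N·m


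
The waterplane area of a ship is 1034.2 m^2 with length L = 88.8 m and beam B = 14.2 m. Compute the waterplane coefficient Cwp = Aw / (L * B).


Formula: Cwp = Aw / (L * B)
Step 1 — L * B = 88.8 * 14.2 = 1260.96 m^2
Step 2 — Cwp = 1034.2 / 1260.96 ≈ 0.82017 (5 s.f.)

0.82017


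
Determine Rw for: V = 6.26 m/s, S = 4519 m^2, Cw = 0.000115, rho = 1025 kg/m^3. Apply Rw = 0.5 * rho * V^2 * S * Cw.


Formula: Rw = 0.5 * rho * V^2 * S * Cw
Step 1 — V^2 = 6.26^2 = 39.1876
Step 2 — 0.5 * rho * V^2 = 0.5 * 1025 * 39.1876 = 20083.645
Step 3 — Rw = 20083.645 * 4519 * 0.000115 ≈ 10437 N (5 s.f.)

10437 N


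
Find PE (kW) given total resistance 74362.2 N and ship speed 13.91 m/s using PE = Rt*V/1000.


Formula: PE = Rt * V / 1000 (kW)
Step 1 — PE (W) = 74362.2 * 13.91 = 1034378.202 W
Step 2 — PE (kW) = 1034378.202 / 1000 ≈ 1034.4 kW (5 s.f.)

1034.4 kW


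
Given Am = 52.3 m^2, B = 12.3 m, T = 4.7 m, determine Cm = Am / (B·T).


Formula: Cm = Am / (B * T)
Step 1 — B * T = 12.3 * 4.7 = 57.81 m^2
Step 2 — Cm = 52.3 / 57.81 ≈ 0.90469 (5 s.f.)

0.90469


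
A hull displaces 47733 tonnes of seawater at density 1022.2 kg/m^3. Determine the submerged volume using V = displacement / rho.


Formula: V = mass / rho
Step 1 — convert tonnes to kg: 47733 t * 1000 = 47733000 kg
Step 2 — V = 47733000 / 1022.2 ≈ 46696 m^3 (5 s.f.)

46696 m^3


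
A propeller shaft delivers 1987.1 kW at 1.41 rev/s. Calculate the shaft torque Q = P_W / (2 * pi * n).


Formula: Q = P_W / (2 * pi * n)
Step 1 — P_W = 1987.1 kW * 1000 = 1987100.0 W
Step 2 — 2 * pi * n = 2 * pi * 1.41 = 8.859291
Step 3 — Q = 1987100.0 / 8.859291 ≈ 224300 N·m (5 s.f.)

224300 N·m


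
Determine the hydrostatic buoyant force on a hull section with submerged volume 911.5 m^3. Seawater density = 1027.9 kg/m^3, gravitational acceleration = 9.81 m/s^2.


Formula: Fb = rho * g * V
Substituting: Fb = 1027.9 * 9.81 * 911.5
Intermediate: 1027.9 * 9.81 = 10083.699
Result: Fb = 10083.699 * 911.5 ≈ 9191300 N (5 s.f.)

9191300 N


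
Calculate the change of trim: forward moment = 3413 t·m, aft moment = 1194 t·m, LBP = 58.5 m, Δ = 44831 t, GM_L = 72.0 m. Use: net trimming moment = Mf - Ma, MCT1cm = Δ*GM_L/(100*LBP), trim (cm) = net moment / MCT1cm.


Formula: net trimming moment = Mf - Ma; MCT1cm = Δ*GM_L/(100*LBP); trim = net moment / MCT1cm
Step 1 — net trimming moment = 3413 - 1194 = 2219 t·m
Step 2 — MCT1cm = 44831 * 72.0 / (100 * 58.5) = 551.7662 t·m/cm
Step 3 — trim = 2219 / 551.7662 ≈ 4.0216 cm (5 s.f.)

4.0216 cm


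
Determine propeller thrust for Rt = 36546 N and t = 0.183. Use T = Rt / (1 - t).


Formula: T = Rt / (1 - t)
Step 1 — (1 - t) = 1 - 0.183 = 0.817
Step 2 — T = 36546 / 0.817 ≈ 44732 N (5 s.f.)

44732 N


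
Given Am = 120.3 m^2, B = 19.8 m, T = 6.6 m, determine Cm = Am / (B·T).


Formula: Cm = Am / (B * T)
Step 1 — B * T = 19.8 * 6.6 = 130.68 m^2
Step 2 — Cm = 120.3 / 130.68 ≈ 0.92057 (5 s.f.)

0.92057


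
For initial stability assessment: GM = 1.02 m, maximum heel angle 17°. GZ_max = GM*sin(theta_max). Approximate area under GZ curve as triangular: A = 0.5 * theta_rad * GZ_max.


Formula: GZ_max = GM * sin(theta); Area = 0.5 * theta_rad * GZ_max
Step 1 — GZ_max = 1.02 * sin(17°) = 1.02 * 0.292372 = 0.298219 m
Step 2 — theta_rad = 17 * pi/180 = 0.296706 rad
Step 3 — Area = 0.5 * 0.296706 * 0.298219 ≈ 0.044242 m·rad (5 s.f.)

0.044242 m·rad


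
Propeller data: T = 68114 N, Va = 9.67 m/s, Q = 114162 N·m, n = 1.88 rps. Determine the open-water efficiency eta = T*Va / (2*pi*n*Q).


Formula: eta = T * Va / (2 * pi * n * Q)
Step 1 — numerator = T * Va = 68114 * 9.67 = 658662.38
Step 2 — 2 * pi * n = 2 * pi * 1.88 = 11.812388
Step 3 — denominator = 11.812388 * 114162 = 1348525.84
Step 4 — eta = 658662.38 / 1348525.84 ≈ 0.48843 (5 s.f.)

0.48843


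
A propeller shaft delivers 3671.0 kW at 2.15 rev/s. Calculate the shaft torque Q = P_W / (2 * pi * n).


Formula: Q = P_W / (2 * pi * n)
Step 1 — P_W = 3671.0 kW * 1000 = 3671000.0 W
Step 2 — 2 * pi * n = 2 * pi * 2.15 = 13.508848
Step 3 — Q = 3671000.0 / 13.508848 ≈ 271750 N·m (5 s.f.)

271750 N·m


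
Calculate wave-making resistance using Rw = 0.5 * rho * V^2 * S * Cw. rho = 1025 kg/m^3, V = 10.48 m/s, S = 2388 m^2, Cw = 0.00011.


Formula: Rw = 0.5 * rho * V^2 * S * Cw
Step 1 — V^2 = 10.48^2 = 109.8304
Step 2 — 0.5 * rho * V^2 = 0.5 * 1025 * 109.8304 = 56288.08
Step 3 — Rw = 56288.08 * 2388 * 0.00011 ≈ 14786 N (5 s.f.)

14786 N


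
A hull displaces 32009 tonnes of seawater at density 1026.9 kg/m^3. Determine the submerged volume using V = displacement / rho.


Formula: V = mass / rho
Step 1 — convert tonnes to kg: 32009 t * 1000 = 32009000 kg
Step 2 — V = 32009000 / 1026.9 ≈ 31171 m^3 (5 s.f.)

31171 m^3


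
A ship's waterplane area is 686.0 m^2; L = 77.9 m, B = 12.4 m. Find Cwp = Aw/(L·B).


Formula: Cwp = Aw / (L * B)
Step 1 — L * B = 77.9 * 12.4 = 965.96 m^2
Step 2 — Cwp = 686.0 / 965.96 ≈ 0.71017 (5 s.f.)

0.71017


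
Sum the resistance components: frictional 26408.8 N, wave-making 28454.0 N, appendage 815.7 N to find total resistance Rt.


Formula: Rt = Rf + Rw + Ra
Substituting: Rt = 26408.8 + 28454.0 + 815.7
Result: Rt = 55678.5 N

55678.5 N


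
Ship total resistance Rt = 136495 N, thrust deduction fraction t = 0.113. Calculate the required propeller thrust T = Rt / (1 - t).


Formula: T = Rt / (1 - t)
Step 1 — (1 - t) = 1 - 0.113 = 0.887
Step 2 — T = 136495 / 0.887 ≈ 153880 N (5 s.f.)

153880 N


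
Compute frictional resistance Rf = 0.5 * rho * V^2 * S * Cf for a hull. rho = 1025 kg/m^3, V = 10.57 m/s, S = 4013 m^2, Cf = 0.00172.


Formula: Rf = 0.5 * rho * V^2 * S * Cf
Step 1 — V^2 = 10.57^2 = 111.7249
Step 2 — 0.5 * rho * V^2 = 0.5 * 1025 * 111.7249 = 57259.01125
Step 3 — Rf = 57259.01125 * 4013 * 0.00172 ≈ 395220 N (5 s.f.)

395220 N


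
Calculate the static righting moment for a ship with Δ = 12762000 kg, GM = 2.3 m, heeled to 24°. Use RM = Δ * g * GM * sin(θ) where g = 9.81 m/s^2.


Formula: GZ = GM * sin(theta); RM = disp * g * GZ
Step 1 — GZ = 2.3 * sin(24°) = 2.3 * 0.406737 = 0.935495 m
Step 2 — RM = 12762000 * 9.81 * 0.935495 ≈ 117120000 N·m (5 s.f.)

117120000 N·m


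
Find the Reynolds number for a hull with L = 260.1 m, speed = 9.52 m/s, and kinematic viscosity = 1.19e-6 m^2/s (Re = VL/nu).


Formula: Re = V * L / nu
Step 1 — V * L = 9.52 * 260.1 = 2476.152 m^2/s
Step 2 — Re = 2476.152 / 1.19e-6 = 2.08e+09

2.08e+09


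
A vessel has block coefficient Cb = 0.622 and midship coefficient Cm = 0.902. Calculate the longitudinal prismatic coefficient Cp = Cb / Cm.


Formula: Cp = Cb / Cm
Substituting: Cp = 0.622 / 0.902
Result: Cp ≈ 0.68958 (5 s.f.)

0.68958


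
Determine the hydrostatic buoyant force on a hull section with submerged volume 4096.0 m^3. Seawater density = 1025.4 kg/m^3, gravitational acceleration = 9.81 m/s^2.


Formula: Fb = rho * g * V
Substituting: Fb = 1025.4 * 9.81 * 4096.0
Intermediate: 1025.4 * 9.81 = 10059.174
Result: Fb = 10059.174 * 4096.0 ≈ 41202000 N (5 s.f.)

41202000 N


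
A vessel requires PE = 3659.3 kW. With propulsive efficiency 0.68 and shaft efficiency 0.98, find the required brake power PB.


Formula: PB = PE / (eta_D * eta_S)
Step 1 — combined efficiency = eta_D * eta_S = 0.68 * 0.98 = 0.6664
Step 2 — PB = 3659.3 / 0.6664 ≈ 5491.1 kW (5 s.f.)

5491.1 kW


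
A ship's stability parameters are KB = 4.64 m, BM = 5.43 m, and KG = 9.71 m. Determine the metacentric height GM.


Formula: GM = KB + BM - KG
Step 1 — KM = KB + BM = 4.64 + 5.43 = 10.07 m
Step 2 — GM = KM - KG = 10.07 - 9.71 = 0.36 m

0.36 m


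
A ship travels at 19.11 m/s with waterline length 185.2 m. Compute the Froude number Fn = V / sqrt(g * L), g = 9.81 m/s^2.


Formula: Fn = V / sqrt(g * L)
Step 1 — g * L = 9.81 * 185.2 = 1816.812
Step 2 — sqrt(g * L) = sqrt(1816.812) = 42.624078
Step 3 — Fn = 19.11 / 42.624078 ≈ 0.44834 (5 s.f.)

0.44834


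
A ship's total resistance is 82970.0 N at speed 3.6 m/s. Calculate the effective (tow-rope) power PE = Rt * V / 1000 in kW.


Formula: PE = Rt * V / 1000 (kW)
Step 1 — PE (W) = 82970.0 * 3.6 = 298692.0 W
Step 2 — PE (kW) = 298692.0 / 1000 ≈ 298.69 kW (5 s.f.)

298.69 kW


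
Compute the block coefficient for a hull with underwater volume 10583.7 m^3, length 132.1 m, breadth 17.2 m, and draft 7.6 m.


Formula: Cb = V / (L * B * T)
Step 1 — L * B * T = 132.1 * 17.2 * 7.6 = 17268.112 m^3
Step 2 — Cb = 10583.7 / 17268.112 ≈ 0.61290 (5 s.f.)

0.61290


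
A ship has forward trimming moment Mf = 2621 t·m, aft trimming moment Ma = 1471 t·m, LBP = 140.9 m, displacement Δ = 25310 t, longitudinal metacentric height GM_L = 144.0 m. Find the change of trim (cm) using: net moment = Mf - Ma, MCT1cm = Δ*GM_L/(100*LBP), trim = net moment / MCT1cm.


Formula: net trimming moment = Mf - Ma; MCT1cm = Δ*GM_L/(100*LBP); trim = net moment / MCT1cm
Step 1 — net trimming moment = 2621 - 1471 = 1150 t·m
Step 2 — MCT1cm = 25310 * 144.0 / (100 * 140.9) = 258.6686 t·m/cm
Step 3 — trim = 1150 / 258.6686 ≈ 4.4458 cm (5 s.f.)

4.4458 cm


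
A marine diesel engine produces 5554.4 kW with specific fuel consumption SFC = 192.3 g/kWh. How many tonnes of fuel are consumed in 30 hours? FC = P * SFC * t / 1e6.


Formula: FC (tonnes) = P * SFC * t / 1,000,000
Step 1 — P * SFC * t = 5554.4 * 192.3 * 30 = 32043333.6 g
Step 2 — FC (tonnes) = 32043333.6 / 1,000,000 ≈ 32.043 tonnes (5 s.f.)

32.043 tonnes


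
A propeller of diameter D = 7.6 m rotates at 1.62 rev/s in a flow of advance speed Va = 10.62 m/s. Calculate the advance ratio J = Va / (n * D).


Formula: J = Va / (n * D)
Step 1 — n * D = 1.62 * 7.6 = 12.312
Step 2 — J = 10.62 / 12.312 ≈ 0.86257 (5 s.f.)

0.86257


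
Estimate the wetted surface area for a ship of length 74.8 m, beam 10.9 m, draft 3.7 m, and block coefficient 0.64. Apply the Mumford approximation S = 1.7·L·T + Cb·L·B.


Formula: S = 1.7*L*T + V/T with V = Cb*L*B*T, i.e. S = L * (1.7*T + Cb*B)
Step 1 — 1.7*T = 1.7 * 3.7 = 6.29 m
Step 2 — Cb*B = 0.64 * 10.9 = 6.976 m
Step 3 — 1.7*T + Cb*B = 6.29 + 6.976 = 13.266 m
Step 4 — S = 74.8 * 13.266 ≈ 992.30 m^2 (5 s.f.)

992.30 m^2


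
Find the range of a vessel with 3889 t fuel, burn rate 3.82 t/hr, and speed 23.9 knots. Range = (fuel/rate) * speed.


Formula: endurance = fuel / rate; range = endurance * speed
Step 1 — endurance = 3889 / 3.82 = 1018.0628 hours
Step 2 — range = 1018.0628 * 23.9 ≈ 24332 nautical miles (5 s.f.)

24332 NM


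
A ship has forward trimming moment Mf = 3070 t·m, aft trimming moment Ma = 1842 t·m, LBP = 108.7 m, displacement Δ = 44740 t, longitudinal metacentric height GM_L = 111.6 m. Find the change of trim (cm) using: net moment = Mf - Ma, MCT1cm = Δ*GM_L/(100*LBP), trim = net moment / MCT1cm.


Formula: net trimming moment = Mf - Ma; MCT1cm = Δ*GM_L/(100*LBP); trim = net moment / MCT1cm
Step 1 — net trimming moment = 3070 - 1842 = 1228 t·m
Step 2 — MCT1cm = 44740 * 111.6 / (100 * 108.7) = 459.3362 t·m/cm
Step 3 — trim = 1228 / 459.3362 ≈ 2.6734 cm (5 s.f.)

2.6734 cm


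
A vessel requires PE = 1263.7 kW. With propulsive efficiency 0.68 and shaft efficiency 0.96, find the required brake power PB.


Formula: PB = PE / (eta_D * eta_S)
Step 1 — combined efficiency = eta_D * eta_S = 0.68 * 0.96 = 0.6528
Step 2 — PB = 1263.7 / 0.6528 ≈ 1935.8 kW (5 s.f.)

1935.8 kW


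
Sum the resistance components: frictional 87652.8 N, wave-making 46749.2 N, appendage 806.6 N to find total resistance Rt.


Formula: Rt = Rf + Rw + Ra
Substituting: Rt = 87652.8 + 46749.2 + 806.6
Result: Rt = 135208.6 N

135208.6 N


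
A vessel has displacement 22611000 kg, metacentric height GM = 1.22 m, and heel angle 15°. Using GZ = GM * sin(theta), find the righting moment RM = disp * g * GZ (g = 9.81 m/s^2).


Formula: GZ = GM * sin(theta); RM = disp * g * GZ
Step 1 — GZ = 1.22 * sin(15°) = 1.22 * 0.258819 = 0.315759 m
Step 2 — RM = 22611000 * 9.81 * 0.315759 ≈ 70040000 N·m (5 s.f.)

70040000 N·m


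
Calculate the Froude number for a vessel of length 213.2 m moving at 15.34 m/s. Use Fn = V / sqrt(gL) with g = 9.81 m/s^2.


Formula: Fn = V / sqrt(g * L)
Step 1 — g * L = 9.81 * 213.2 = 2091.492
Step 2 — sqrt(g * L) = sqrt(2091.492) = 45.732833
Step 3 — Fn = 15.34 / 45.732833 ≈ 0.33543 (5 s.f.)

0.33543


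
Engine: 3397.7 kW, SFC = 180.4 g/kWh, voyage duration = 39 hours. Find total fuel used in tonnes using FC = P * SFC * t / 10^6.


Formula: FC (tonnes) = P * SFC * t / 1,000,000
Step 1 — P * SFC * t = 3397.7 * 180.4 * 39 = 23904858.12 g
Step 2 — FC (tonnes) = 23904858.12 / 1,000,000 ≈ 23.905 tonnes (5 s.f.)

23.905 tonnes


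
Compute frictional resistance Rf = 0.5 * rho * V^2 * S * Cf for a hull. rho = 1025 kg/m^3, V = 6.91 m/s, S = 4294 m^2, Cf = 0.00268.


Formula: Rf = 0.5 * rho * V^2 * S * Cf
Step 1 — V^2 = 6.91^2 = 47.7481
Step 2 — 0.5 * rho * V^2 = 0.5 * 1025 * 47.7481 = 24470.90125
Step 3 — Rf = 24470.90125 * 4294 * 0.00268 ≈ 281610 N (5 s.f.)

281610 N


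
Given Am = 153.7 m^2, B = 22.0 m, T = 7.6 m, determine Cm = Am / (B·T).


Formula: Cm = Am / (B * T)
Step 1 — B * T = 22.0 * 7.6 = 167.2 m^2
Step 2 — Cm = 153.7 / 167.2 ≈ 0.91926 (5 s.f.)

0.91926


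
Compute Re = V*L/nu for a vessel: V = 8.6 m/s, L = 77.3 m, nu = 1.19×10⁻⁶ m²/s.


Formula: Re = V * L / nu
Step 1 — V * L = 8.6 * 77.3 = 664.78 m^2/s
Step 2 — Re = 664.78 / 1.19e-6 = 5.59e+08

5.59e+08


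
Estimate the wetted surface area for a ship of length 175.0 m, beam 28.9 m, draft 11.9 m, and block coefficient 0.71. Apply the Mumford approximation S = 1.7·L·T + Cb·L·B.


Formula: S = 1.7*L*T + V/T with V = Cb*L*B*T, i.e. S = L * (1.7*T + Cb*B)
Step 1 — 1.7*T = 1.7 * 11.9 = 20.23 m
Step 2 — Cb*B = 0.71 * 28.9 = 20.519 m
Step 3 — 1.7*T + Cb*B = 20.23 + 20.519 = 40.749 m
Step 4 — S = 175.0 * 40.749 ≈ 7131.1 m^2 (5 s.f.)

7131.1 m^2


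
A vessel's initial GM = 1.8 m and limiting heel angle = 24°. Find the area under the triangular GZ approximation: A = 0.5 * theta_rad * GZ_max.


Formula: GZ_max = GM * sin(theta); Area = 0.5 * theta_rad * GZ_max
Step 1 — GZ_max = 1.8 * sin(24°) = 1.8 * 0.406737 = 0.732127 m
Step 2 — theta_rad = 24 * pi/180 = 0.418879 rad
Step 3 — Area = 0.5 * 0.418879 * 0.732127 ≈ 0.15334 m·rad (5 s.f.)

0.15334 m·rad


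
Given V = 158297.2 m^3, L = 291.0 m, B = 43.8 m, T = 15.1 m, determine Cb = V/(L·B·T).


Formula: Cb = V / (L * B * T)
Step 1 — L * B * T = 291.0 * 43.8 * 15.1 = 192461.58 m^3
Step 2 — Cb = 158297.2 / 192461.58 ≈ 0.82249 (5 s.f.)

0.82249


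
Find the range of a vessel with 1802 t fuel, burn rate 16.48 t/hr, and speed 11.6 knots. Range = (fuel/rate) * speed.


Formula: endurance = fuel / rate; range = endurance * speed
Step 1 — endurance = 1802 / 16.48 = 109.3447 hours
Step 2 — range = 109.3447 * 11.6 ≈ 1268.4 nautical miles (5 s.f.)

1268.4 NM


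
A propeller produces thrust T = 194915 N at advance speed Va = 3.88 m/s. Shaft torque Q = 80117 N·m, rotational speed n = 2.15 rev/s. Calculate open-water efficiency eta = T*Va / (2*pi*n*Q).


Formula: eta = T * Va / (2 * pi * n * Q)
Step 1 — numerator = T * Va = 194915 * 3.88 = 756270.2
Step 2 — 2 * pi * n = 2 * pi * 2.15 = 13.508848
Step 3 — denominator = 13.508848 * 80117 = 1082288.38
Step 4 — eta = 756270.2 / 1082288.38 ≈ 0.69877 (5 s.f.)

0.69877


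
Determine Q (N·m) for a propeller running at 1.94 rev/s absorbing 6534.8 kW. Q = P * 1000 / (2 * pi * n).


Formula: Q = P_W / (2 * pi * n)
Step 1 — P_W = 6534.8 kW * 1000 = 6534800.0 W
Step 2 — 2 * pi * n = 2 * pi * 1.94 = 12.189379
Step 3 — Q = 6534800.0 / 12.189379 ≈ 536110 N·m (5 s.f.)

536110 N·m


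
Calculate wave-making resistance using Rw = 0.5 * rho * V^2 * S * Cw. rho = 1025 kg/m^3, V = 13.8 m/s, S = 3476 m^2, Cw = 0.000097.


Formula: Rw = 0.5 * rho * V^2 * S * Cw
Step 1 — V^2 = 13.8^2 = 190.44
Step 2 — 0.5 * rho * V^2 = 0.5 * 1025 * 190.44 = 97600.5
Step 3 — Rw = 97600.5 * 3476 * 0.000097 ≈ 32908 N (5 s.f.)

32908 N


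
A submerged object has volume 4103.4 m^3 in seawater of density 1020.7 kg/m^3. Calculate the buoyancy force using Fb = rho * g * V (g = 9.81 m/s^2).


Formula: Fb = rho * g * V
Substituting: Fb = 1020.7 * 9.81 * 4103.4
Intermediate: 1020.7 * 9.81 = 10013.067
Result: Fb = 10013.067 * 4103.4 ≈ 41088000 N (5 s.f.)

41088000 N


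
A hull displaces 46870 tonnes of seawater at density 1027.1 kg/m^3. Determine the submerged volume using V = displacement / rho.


Formula: V = mass / rho
Step 1 — convert tonnes to kg: 46870 t * 1000 = 46870000 kg
Step 2 — V = 46870000 / 1027.1 ≈ 45633 m^3 (5 s.f.)

45633 m^3


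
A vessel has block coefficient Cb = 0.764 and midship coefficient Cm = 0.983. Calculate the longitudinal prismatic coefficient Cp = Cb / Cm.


Formula: Cp = Cb / Cm
Substituting: Cp = 0.764 / 0.983
Result: Cp ≈ 0.77721 (5 s.f.)

0.77721


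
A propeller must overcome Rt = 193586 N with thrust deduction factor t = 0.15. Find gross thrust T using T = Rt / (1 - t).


Formula: T = Rt / (1 - t)
Step 1 — (1 - t) = 1 - 0.15 = 0.85
Step 2 — T = 193586 / 0.85 ≈ 227750 N (5 s.f.)

227750 N


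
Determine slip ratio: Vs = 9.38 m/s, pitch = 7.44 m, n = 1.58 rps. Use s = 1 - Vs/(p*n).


Formula: s = 1 - Vs / (p * n)
Step 1 — p * n = 7.44 * 1.58 = 11.7552
Step 2 — Vs / (p*n) = 9.38 / 11.7552 = 0.797945 (6 d.p.)
Step 3 — s = 1 - 0.797945 = 0.202055

0.202055


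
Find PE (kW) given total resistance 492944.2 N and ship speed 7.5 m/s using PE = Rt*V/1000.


Formula: PE = Rt * V / 1000 (kW)
Step 1 — PE (W) = 492944.2 * 7.5 = 3697081.5 W
Step 2 — PE (kW) = 3697081.5 / 1000 ≈ 3697.1 kW (5 s.f.)

3697.1 kW


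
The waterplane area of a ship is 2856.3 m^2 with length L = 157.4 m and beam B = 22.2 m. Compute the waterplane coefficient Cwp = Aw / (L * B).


Formula: Cwp = Aw / (L * B)
Step 1 — L * B = 157.4 * 22.2 = 3494.28 m^2
Step 2 — Cwp = 2856.3 / 3494.28 ≈ 0.81742 (5 s.f.)

0.81742


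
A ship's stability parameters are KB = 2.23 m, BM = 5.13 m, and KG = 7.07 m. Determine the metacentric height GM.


Formula: GM = KB + BM - KG
Step 1 — KM = KB + BM = 2.23 + 5.13 = 7.36 m
Step 2 — GM = KM - KG = 7.36 - 7.07 = 0.29 m

0.29 m


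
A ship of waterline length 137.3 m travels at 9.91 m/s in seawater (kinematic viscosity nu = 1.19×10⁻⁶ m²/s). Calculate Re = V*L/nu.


Formula: Re = V * L / nu
Step 1 — V * L = 9.91 * 137.3 = 1360.643 m^2/s
Step 2 — Re = 1360.643 / 1.19e-6 = 1.14e+09

1.14e+09


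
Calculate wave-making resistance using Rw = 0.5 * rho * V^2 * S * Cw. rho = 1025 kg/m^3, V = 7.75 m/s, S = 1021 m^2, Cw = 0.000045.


Formula: Rw = 0.5 * rho * V^2 * S * Cw
Step 1 — V^2 = 7.75^2 = 60.0625
Step 2 — 0.5 * rho * V^2 = 0.5 * 1025 * 60.0625 = 30782.03125
Step 3 — Rw = 30782.03125 * 1021 * 0.000045 ≈ 1414.3 N (5 s.f.)

1414.3 N


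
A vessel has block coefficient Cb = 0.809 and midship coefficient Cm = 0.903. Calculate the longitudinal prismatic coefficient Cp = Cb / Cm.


Formula: Cp = Cb / Cm
Substituting: Cp = 0.809 / 0.903
Result: Cp ≈ 0.89590 (5 s.f.)

0.89590


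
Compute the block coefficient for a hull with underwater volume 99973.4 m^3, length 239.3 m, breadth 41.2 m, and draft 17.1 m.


Formula: Cb = V / (L * B * T)
Step 1 — L * B * T = 239.3 * 41.2 * 17.1 = 168591.636 m^3
Step 2 — Cb = 99973.4 / 168591.636 ≈ 0.59299 (5 s.f.)

0.59299


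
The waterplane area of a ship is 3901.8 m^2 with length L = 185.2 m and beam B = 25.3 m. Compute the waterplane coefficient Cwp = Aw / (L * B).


Formula: Cwp = Aw / (L * B)
Step 1 — L * B = 185.2 * 25.3 = 4685.56 m^2
Step 2 — Cwp = 3901.8 / 4685.56 ≈ 0.83273 (5 s.f.)

0.83273


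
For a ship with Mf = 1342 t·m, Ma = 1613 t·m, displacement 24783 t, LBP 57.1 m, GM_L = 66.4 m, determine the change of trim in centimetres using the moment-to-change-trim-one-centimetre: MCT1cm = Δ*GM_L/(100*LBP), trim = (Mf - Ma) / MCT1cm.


Formula: net trimming moment = Mf - Ma; MCT1cm = Δ*GM_L/(100*LBP); trim = net moment / MCT1cm
Step 1 — net trimming moment = 1342 - 1613 = -271 t·m
Step 2 — MCT1cm = 24783 * 66.4 / (100 * 57.1) = 288.1946 t·m/cm
Step 3 — trim = -271 / 288.1946 ≈ -0.94034 cm (5 s.f.)

-0.94034 cm


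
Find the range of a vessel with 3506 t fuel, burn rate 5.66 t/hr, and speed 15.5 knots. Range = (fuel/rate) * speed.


Formula: endurance = fuel / rate; range = endurance * speed
Step 1 — endurance = 3506 / 5.66 = 619.4346 hours
Step 2 — range = 619.4346 * 15.5 ≈ 9601.2 nautical miles (5 s.f.)

9601.2 NM


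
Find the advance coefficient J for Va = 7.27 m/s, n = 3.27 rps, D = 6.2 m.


Formula: J = Va / (n * D)
Step 1 — n * D = 3.27 * 6.2 = 20.274
Step 2 — J = 7.27 / 20.274 ≈ 0.35859 (5 s.f.)

0.35859


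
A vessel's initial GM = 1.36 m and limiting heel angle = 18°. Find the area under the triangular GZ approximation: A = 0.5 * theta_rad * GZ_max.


Formula: GZ_max = GM * sin(theta); Area = 0.5 * theta_rad * GZ_max
Step 1 — GZ_max = 1.36 * sin(18°) = 1.36 * 0.309017 = 0.420263 m
Step 2 — theta_rad = 18 * pi/180 = 0.314159 rad
Step 3 — Area = 0.5 * 0.314159 * 0.420263 ≈ 0.066015 m·rad (5 s.f.)

0.066015 m·rad


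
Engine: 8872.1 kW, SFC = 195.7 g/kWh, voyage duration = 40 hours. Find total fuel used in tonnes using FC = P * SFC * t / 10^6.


Formula: FC (tonnes) = P * SFC * t / 1,000,000
Step 1 — P * SFC * t = 8872.1 * 195.7 * 40 = 69450798.8 g
Step 2 — FC (tonnes) = 69450798.8 / 1,000,000 ≈ 69.451 tonnes (5 s.f.)

69.451 tonnes


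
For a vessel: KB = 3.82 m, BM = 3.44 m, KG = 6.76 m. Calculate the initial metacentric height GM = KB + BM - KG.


Formula: GM = KB + BM - KG
Step 1 — KM = KB + BM = 3.82 + 3.44 = 7.26 m
Step 2 — GM = KM - KG = 7.26 - 6.76 = 0.5 m

0.5 m


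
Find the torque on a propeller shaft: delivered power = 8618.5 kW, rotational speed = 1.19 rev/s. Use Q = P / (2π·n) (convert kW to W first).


Formula: Q = P_W / (2 * pi * n)
Step 1 — P_W = 8618.5 kW * 1000 = 8618500.0 W
Step 2 — 2 * pi * n = 2 * pi * 1.19 = 7.476991
Step 3 — Q = 8618500.0 / 7.476991 ≈ 1152700 N·m (5 s.f.)

1152700 N·m


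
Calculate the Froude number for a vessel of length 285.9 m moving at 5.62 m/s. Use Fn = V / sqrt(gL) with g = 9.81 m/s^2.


Formula: Fn = V / sqrt(g * L)
Step 1 — g * L = 9.81 * 285.9 = 2804.679
Step 2 — sqrt(g * L) = sqrt(2804.679) = 52.95922
Step 3 — Fn = 5.62 / 52.95922 ≈ 0.10612 (5 s.f.)

0.10612


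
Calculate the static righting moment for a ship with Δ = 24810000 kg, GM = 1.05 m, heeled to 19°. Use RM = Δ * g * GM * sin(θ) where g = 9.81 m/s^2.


Formula: GZ = GM * sin(theta); RM = disp * g * GZ
Step 1 — GZ = 1.05 * sin(19°) = 1.05 * 0.325568 = 0.341846 m
Step 2 — RM = 24810000 * 9.81 * 0.341846 ≈ 83201000 N·m (5 s.f.)

83201000 N·m


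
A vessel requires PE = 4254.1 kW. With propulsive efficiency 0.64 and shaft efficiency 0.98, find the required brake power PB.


Formula: PB = PE / (eta_D * eta_S)
Step 1 — combined efficiency = eta_D * eta_S = 0.64 * 0.98 = 0.6272
Step 2 — PB = 4254.1 / 0.6272 ≈ 6782.7 kW (5 s.f.)

6782.7 kW


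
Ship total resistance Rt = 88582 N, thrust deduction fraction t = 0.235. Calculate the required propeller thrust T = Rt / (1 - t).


Formula: T = Rt / (1 - t)
Step 1 — (1 - t) = 1 - 0.235 = 0.765
Step 2 — T = 88582 / 0.765 ≈ 115790 N (5 s.f.)

115790 N


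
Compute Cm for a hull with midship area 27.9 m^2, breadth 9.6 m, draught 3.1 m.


Formula: Cm = Am / (B * T)
Step 1 — B * T = 9.6 * 3.1 = 29.76 m^2
Step 2 — Cm = 27.9 / 29.76 ≈ 0.93750 (5 s.f.)

0.93750


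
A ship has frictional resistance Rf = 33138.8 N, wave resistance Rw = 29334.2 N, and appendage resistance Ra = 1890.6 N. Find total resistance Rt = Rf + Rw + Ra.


Formula: Rt = Rf + Rw + Ra
Substituting: Rt = 33138.8 + 29334.2 + 1890.6
Result: Rt = 64363.6 N

64363.6 N


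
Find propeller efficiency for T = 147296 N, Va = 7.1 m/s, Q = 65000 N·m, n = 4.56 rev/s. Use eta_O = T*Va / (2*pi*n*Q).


Formula: eta = T * Va / (2 * pi * n * Q)
Step 1 — numerator = T * Va = 147296 * 7.1 = 1045801.6
Step 2 — 2 * pi * n = 2 * pi * 4.56 = 28.651325
Step 3 — denominator = 28.651325 * 65000 = 1862336.12
Step 4 — eta = 1045801.6 / 1862336.12 ≈ 0.56155 (5 s.f.)

0.56155


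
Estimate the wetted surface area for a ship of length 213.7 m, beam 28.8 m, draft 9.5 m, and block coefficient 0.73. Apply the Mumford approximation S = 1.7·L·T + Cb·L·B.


Formula: S = 1.7*L*T + V/T with V = Cb*L*B*T, i.e. S = L * (1.7*T + Cb*B)
Step 1 — 1.7*T = 1.7 * 9.5 = 16.15 m
Step 2 — Cb*B = 0.73 * 28.8 = 21.024 m
Step 3 — 1.7*T + Cb*B = 16.15 + 21.024 = 37.174 m
Step 4 — S = 213.7 * 37.174 ≈ 7944.1 m^2 (5 s.f.)

7944.1 m^2


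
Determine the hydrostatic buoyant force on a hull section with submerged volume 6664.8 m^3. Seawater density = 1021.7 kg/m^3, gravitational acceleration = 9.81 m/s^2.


Formula: Fb = rho * g * V
Substituting: Fb = 1021.7 * 9.81 * 6664.8
Intermediate: 1021.7 * 9.81 = 10022.877
Result: Fb = 10022.877 * 6664.8 ≈ 66800000 N (5 s.f.)

66800000 N


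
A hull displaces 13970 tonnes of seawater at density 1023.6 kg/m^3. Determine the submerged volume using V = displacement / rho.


Formula: V = mass / rho
Step 1 — convert tonnes to kg: 13970 t * 1000 = 13970000 kg
Step 2 — V = 13970000 / 1023.6 ≈ 13648 m^3 (5 s.f.)

13648 m^3


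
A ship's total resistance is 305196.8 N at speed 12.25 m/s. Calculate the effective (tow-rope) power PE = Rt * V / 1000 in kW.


Formula: PE = Rt * V / 1000 (kW)
Step 1 — PE (W) = 305196.8 * 12.25 = 3738660.8 W
Step 2 — PE (kW) = 3738660.8 / 1000 ≈ 3738.7 kW (5 s.f.)

3738.7 kW


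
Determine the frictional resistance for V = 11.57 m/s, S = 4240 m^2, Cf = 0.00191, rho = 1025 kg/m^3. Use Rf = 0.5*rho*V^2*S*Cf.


Formula: Rf = 0.5 * rho * V^2 * S * Cf
Step 1 — V^2 = 11.57^2 = 133.8649
Step 2 — 0.5 * rho * V^2 = 0.5 * 1025 * 133.8649 = 68605.76125
Step 3 — Rf = 68605.76125 * 4240 * 0.00191 ≈ 555600 N (5 s.f.)

555600 N


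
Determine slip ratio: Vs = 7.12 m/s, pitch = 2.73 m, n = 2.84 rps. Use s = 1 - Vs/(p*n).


Formula: s = 1 - Vs / (p * n)
Step 1 — p * n = 2.73 * 2.84 = 7.7532
Step 2 — Vs / (p*n) = 7.12 / 7.7532 = 0.91833 (6 d.p.)
Step 3 — s = 1 - 0.91833 = 0.08167

0.08167


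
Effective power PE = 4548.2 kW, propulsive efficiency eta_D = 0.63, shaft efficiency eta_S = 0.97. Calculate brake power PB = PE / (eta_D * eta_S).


Formula: PB = PE / (eta_D * eta_S)
Step 1 — combined efficiency = eta_D * eta_S = 0.63 * 0.97 = 0.6111
Step 2 — PB = 4548.2 / 0.6111 ≈ 7442.6 kW (5 s.f.)

7442.6 kW


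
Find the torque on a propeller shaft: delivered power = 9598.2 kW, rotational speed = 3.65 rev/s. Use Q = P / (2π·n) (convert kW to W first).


Formula: Q = P_W / (2 * pi * n)
Step 1 — P_W = 9598.2 kW * 1000 = 9598200.0 W
Step 2 — 2 * pi * n = 2 * pi * 3.65 = 22.933626
Step 3 — Q = 9598200.0 / 22.933626 ≈ 418520 N·m (5 s.f.)

418520 N·m


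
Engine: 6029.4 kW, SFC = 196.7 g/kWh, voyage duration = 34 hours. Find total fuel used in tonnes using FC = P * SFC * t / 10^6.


Formula: FC (tonnes) = P * SFC * t / 1,000,000
Step 1 — P * SFC * t = 6029.4 * 196.7 * 34 = 40323421.32 g
Step 2 — FC (tonnes) = 40323421.32 / 1,000,000 ≈ 40.323 tonnes (5 s.f.)

40.323 tonnes


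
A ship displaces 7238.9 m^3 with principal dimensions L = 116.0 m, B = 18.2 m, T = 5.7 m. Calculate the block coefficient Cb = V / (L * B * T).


Formula: Cb = V / (L * B * T)
Step 1 — L * B * T = 116.0 * 18.2 * 5.7 = 12033.84 m^3
Step 2 — Cb = 7238.9 / 12033.84 ≈ 0.60155 (5 s.f.)

0.60155


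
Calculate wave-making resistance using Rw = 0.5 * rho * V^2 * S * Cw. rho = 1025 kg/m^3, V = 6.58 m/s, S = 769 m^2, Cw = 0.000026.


Formula: Rw = 0.5 * rho * V^2 * S * Cw
Step 1 — V^2 = 6.58^2 = 43.2964
Step 2 — 0.5 * rho * V^2 = 0.5 * 1025 * 43.2964 = 22189.405
Step 3 — Rw = 22189.405 * 769 * 0.000026 ≈ 443.65 N (5 s.f.)

443.65 N


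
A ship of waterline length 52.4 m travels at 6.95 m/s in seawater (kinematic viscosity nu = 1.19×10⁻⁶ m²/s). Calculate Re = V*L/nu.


Formula: Re = V * L / nu
Step 1 — V * L = 6.95 * 52.4 = 364.18 m^2/s
Step 2 — Re = 364.18 / 1.19e-6 = 3.06e+08

3.06e+08


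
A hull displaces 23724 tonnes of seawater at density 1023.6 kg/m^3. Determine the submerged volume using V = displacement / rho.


Formula: V = mass / rho
Step 1 — convert tonnes to kg: 23724 t * 1000 = 23724000 kg
Step 2 — V = 23724000 / 1023.6 ≈ 23177 m^3 (5 s.f.)

23177 m^3


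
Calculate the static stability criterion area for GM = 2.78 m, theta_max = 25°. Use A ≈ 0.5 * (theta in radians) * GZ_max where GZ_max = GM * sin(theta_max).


Formula: GZ_max = GM * sin(theta); Area = 0.5 * theta_rad * GZ_max
Step 1 — GZ_max = 2.78 * sin(25°) = 2.78 * 0.422618 = 1.174878 m
Step 2 — theta_rad = 25 * pi/180 = 0.436332 rad
Step 3 — Area = 0.5 * 0.436332 * 1.174878 ≈ 0.25632 m·rad (5 s.f.)

0.25632 m·rad


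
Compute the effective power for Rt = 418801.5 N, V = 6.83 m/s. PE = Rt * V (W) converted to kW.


Formula: PE = Rt * V / 1000 (kW)
Step 1 — PE (W) = 418801.5 * 6.83 = 2860414.245 W
Step 2 — PE (kW) = 2860414.245 / 1000 ≈ 2860.4 kW (5 s.f.)

2860.4 kW


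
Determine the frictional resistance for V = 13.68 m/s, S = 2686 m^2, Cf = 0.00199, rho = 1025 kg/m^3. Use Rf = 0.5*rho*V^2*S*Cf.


Formula: Rf = 0.5 * rho * V^2 * S * Cf
Step 1 — V^2 = 13.68^2 = 187.1424
Step 2 — 0.5 * rho * V^2 = 0.5 * 1025 * 187.1424 = 95910.48
Step 3 — Rf = 95910.48 * 2686 * 0.00199 ≈ 512650 N (5 s.f.)

512650 N


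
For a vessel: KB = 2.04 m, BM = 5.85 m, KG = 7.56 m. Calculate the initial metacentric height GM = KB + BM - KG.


Formula: GM = KB + BM - KG
Step 1 — KM = KB + BM = 2.04 + 5.85 = 7.89 m
Step 2 — GM = KM - KG = 7.89 - 7.56 = 0.33 m

0.33 m


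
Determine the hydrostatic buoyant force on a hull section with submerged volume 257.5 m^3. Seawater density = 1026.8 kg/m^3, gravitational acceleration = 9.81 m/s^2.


Formula: Fb = rho * g * V
Substituting: Fb = 1026.8 * 9.81 * 257.5
Intermediate: 1026.8 * 9.81 = 10072.908
Result: Fb = 10072.908 * 257.5 ≈ 2593800 N (5 s.f.)

2593800 N


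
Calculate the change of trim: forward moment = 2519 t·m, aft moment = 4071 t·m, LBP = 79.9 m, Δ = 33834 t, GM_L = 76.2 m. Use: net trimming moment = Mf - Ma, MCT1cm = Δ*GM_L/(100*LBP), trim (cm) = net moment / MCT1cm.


Formula: net trimming moment = Mf - Ma; MCT1cm = Δ*GM_L/(100*LBP); trim = net moment / MCT1cm
Step 1 — net trimming moment = 2519 - 4071 = -1552 t·m
Step 2 — MCT1cm = 33834 * 76.2 / (100 * 79.9) = 322.6722 t·m/cm
Step 3 — trim = -1552 / 322.6722 ≈ -4.8098 cm (5 s.f.)

-4.8098 cm


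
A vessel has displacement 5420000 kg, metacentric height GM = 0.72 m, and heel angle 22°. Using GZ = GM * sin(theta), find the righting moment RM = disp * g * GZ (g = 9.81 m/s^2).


Formula: GZ = GM * sin(theta); RM = disp * g * GZ
Step 1 — GZ = 0.72 * sin(22°) = 0.72 * 0.374607 = 0.269717 m
Step 2 — RM = 5420000 * 9.81 * 0.269717 ≈ 14341000 N·m (5 s.f.)

14341000 N·m


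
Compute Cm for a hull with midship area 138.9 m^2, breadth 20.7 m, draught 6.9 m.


Formula: Cm = Am / (B * T)
Step 1 — B * T = 20.7 * 6.9 = 142.83 m^2
Step 2 — Cm = 138.9 / 142.83 ≈ 0.97248 (5 s.f.)

0.97248


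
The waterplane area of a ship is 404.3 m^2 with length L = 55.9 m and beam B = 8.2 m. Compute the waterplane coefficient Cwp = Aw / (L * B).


Formula: Cwp = Aw / (L * B)
Step 1 — L * B = 55.9 * 8.2 = 458.38 m^2
Step 2 — Cwp = 404.3 / 458.38 ≈ 0.88202 (5 s.f.)

0.88202


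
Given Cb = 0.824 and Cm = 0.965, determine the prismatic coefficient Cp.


Formula: Cp = Cb / Cm
Substituting: Cp = 0.824 / 0.965
Result: Cp ≈ 0.85389 (5 s.f.)

0.85389


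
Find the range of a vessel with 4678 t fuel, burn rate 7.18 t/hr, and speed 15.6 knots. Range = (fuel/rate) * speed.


Formula: endurance = fuel / rate; range = endurance * speed
Step 1 — endurance = 4678 / 7.18 = 651.532 hours
Step 2 — range = 651.532 * 15.6 ≈ 10164 nautical miles (5 s.f.)

10164 NM


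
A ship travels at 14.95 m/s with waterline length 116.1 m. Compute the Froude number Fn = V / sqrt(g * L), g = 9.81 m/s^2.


Formula: Fn = V / sqrt(g * L)
Step 1 — g * L = 9.81 * 116.1 = 1138.941
Step 2 — sqrt(g * L) = sqrt(1138.941) = 33.7482
Step 3 — Fn = 14.95 / 33.7482 ≈ 0.44299 (5 s.f.)

0.44299


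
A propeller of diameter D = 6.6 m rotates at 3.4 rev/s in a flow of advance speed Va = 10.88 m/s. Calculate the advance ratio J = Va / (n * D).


Formula: J = Va / (n * D)
Step 1 — n * D = 3.4 * 6.6 = 22.44
Step 2 — J = 10.88 / 22.44 ≈ 0.48485 (5 s.f.)

0.48485


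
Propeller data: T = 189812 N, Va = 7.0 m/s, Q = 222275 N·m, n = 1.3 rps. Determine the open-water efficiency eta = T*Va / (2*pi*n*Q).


Formula: eta = T * Va / (2 * pi * n * Q)
Step 1 — numerator = T * Va = 189812 * 7.0 = 1328684.0
Step 2 — 2 * pi * n = 2 * pi * 1.3 = 8.168141
Step 3 — denominator = 8.168141 * 222275 = 1815573.54
Step 4 — eta = 1328684.0 / 1815573.54 ≈ 0.73183 (5 s.f.)

0.73183


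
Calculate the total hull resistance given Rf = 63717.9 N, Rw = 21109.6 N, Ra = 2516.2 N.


Formula: Rt = Rf + Rw + Ra
Substituting: Rt = 63717.9 + 21109.6 + 2516.2
Result: Rt = 87343.7 N

87343.7 N


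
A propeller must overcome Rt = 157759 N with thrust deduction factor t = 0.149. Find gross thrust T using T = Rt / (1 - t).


Formula: T = Rt / (1 - t)
Step 1 — (1 - t) = 1 - 0.149 = 0.851
Step 2 — T = 157759 / 0.851 ≈ 185380 N (5 s.f.)

185380 N


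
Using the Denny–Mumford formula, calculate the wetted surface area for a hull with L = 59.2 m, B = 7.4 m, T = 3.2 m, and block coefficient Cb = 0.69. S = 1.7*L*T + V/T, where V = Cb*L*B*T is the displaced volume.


Formula: S = 1.7*L*T + V/T with V = Cb*L*B*T, i.e. S = L * (1.7*T + Cb*B)
Step 1 — 1.7*T = 1.7 * 3.2 = 5.44 m
Step 2 — Cb*B = 0.69 * 7.4 = 5.106 m
Step 3 — 1.7*T + Cb*B = 5.44 + 5.106 = 10.546 m
Step 4 — S = 59.2 * 10.546 ≈ 624.32 m^2 (5 s.f.)

624.32 m^2


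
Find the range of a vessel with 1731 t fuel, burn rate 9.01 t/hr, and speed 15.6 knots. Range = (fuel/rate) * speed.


Formula: endurance = fuel / rate; range = endurance * speed
Step 1 — endurance = 1731 / 9.01 = 192.1199 hours
Step 2 — range = 192.1199 * 15.6 ≈ 2997.1 nautical miles (5 s.f.)

2997.1 NM


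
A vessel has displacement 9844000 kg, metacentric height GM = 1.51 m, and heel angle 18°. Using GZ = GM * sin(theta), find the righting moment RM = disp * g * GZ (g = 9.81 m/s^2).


Formula: GZ = GM * sin(theta); RM = disp * g * GZ
Step 1 — GZ = 1.51 * sin(18°) = 1.51 * 0.309017 = 0.466616 m
Step 2 — RM = 9844000 * 9.81 * 0.466616 ≈ 45061000 N·m (5 s.f.)

45061000 N·m


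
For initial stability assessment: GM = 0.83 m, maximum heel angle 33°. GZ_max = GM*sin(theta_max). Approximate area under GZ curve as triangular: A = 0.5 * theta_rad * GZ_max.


Formula: GZ_max = GM * sin(theta); Area = 0.5 * theta_rad * GZ_max
Step 1 — GZ_max = 0.83 * sin(33°) = 0.83 * 0.544639 = 0.45205 m
Step 2 — theta_rad = 33 * pi/180 = 0.575959 rad
Step 3 — Area = 0.5 * 0.575959 * 0.45205 ≈ 0.13018 m·rad (5 s.f.)

0.13018 m·rad


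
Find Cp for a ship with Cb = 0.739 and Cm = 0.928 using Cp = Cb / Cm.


Formula: Cp = Cb / Cm
Substituting: Cp = 0.739 / 0.928
Result: Cp ≈ 0.79634 (5 s.f.)

0.79634


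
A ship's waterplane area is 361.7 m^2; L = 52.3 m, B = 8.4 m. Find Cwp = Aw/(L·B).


Formula: Cwp = Aw / (L * B)
Step 1 — L * B = 52.3 * 8.4 = 439.32 m^2
Step 2 — Cwp = 361.7 / 439.32 ≈ 0.82332 (5 s.f.)

0.82332


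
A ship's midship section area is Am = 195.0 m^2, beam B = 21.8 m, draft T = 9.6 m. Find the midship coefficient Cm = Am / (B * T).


Formula: Cm = Am / (B * T)
Step 1 — B * T = 21.8 * 9.6 = 209.28 m^2
Step 2 — Cm = 195.0 / 209.28 ≈ 0.93177 (5 s.f.)

0.93177


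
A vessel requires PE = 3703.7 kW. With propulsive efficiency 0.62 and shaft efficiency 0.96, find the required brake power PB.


Formula: PB = PE / (eta_D * eta_S)
Step 1 — combined efficiency = eta_D * eta_S = 0.62 * 0.96 = 0.5952
Step 2 — PB = 3703.7 / 0.5952 ≈ 6222.6 kW (5 s.f.)

6222.6 kW


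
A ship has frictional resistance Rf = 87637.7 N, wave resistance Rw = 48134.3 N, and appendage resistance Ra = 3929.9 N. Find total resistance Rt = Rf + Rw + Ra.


Formula: Rt = Rf + Rw + Ra
Substituting: Rt = 87637.7 + 48134.3 + 3929.9
Result: Rt = 139701.9 N

139701.9 N


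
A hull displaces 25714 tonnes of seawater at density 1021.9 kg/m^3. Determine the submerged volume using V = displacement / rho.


Formula: V = mass / rho
Step 1 — convert tonnes to kg: 25714 t * 1000 = 25714000 kg
Step 2 — V = 25714000 / 1021.9 ≈ 25163 m^3 (5 s.f.)

25163 m^3
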